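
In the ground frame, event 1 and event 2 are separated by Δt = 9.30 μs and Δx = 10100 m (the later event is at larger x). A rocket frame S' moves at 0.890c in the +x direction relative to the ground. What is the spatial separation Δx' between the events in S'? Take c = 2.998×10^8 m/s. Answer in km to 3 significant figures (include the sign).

Δx' ≈ 16.7 km

γ = 1/√(1 − 0.890²) = 2.1932
Δx' = γ(Δx − vΔt) = 2.1932 × (10100 m − 0.890×(2.998×10^8 m/s)×9.30×10^-6 s)
= 2.1932 × (7618.6 m) = 16.7 km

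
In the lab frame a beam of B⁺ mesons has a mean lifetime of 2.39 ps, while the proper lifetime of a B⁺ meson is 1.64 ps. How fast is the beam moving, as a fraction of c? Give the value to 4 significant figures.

β ≈ 0.7274

γ = Δt/τ₀ = 2.39/1.64 = 1.45732
β = √(1 − 1/γ²) = √(1 − 1/1.45732²) = 0.7274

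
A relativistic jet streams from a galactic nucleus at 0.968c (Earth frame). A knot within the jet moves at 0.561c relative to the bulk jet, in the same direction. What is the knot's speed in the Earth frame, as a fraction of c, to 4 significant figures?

Relativistic velocity addition: u = (u' + v)/(1 + u'v/c²)
= (0.561 + 0.968)/(1 + 0.561×0.968) = 1.529/1.54305 = 0.9909

u ≈ 0.9909c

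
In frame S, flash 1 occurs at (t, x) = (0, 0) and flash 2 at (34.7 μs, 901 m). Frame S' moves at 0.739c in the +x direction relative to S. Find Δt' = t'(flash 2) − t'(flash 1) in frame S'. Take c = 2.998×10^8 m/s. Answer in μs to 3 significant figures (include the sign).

γ = 1/√(1 − 0.739²) = 1.4843
Δt' = γ(Δt − vΔx/c²) = 1.4843 × (34.7 μs − 0.739×901 m / (2.998×10^8 m/s))
= 1.4843 × (32.479 μs) = 48.2 μs

Δt' ≈ 48.2 μs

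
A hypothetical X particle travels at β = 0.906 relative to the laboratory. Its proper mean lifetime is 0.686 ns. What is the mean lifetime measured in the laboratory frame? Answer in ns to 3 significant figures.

γ = 1/√(1 − 0.906²) = 2.3625
Time dilation: Δt = γτ₀ = 2.3625 × 0.686 ns = 1.62 ns

Δt ≈ 1.62 ns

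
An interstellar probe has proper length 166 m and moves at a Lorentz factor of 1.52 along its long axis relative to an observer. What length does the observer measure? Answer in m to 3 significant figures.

L ≈ 109 m

γ = 1.52 (given)
Length contraction: L = L₀/γ = 166/1.52 = 109 m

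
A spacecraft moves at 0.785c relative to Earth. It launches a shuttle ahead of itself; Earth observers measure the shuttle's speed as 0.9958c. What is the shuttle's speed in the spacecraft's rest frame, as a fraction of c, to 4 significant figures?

Inverse velocity addition: u' = (u − v)/(1 − uv/c²)
= (0.9958 − 0.785)/(1 − 0.9958×0.785) = 0.2108/0.218297 = 0.9657

u' ≈ 0.9657c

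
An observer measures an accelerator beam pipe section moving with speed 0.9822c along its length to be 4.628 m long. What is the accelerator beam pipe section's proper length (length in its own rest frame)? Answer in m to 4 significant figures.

L₀ ≈ 24.64 m

γ = 1/√(1 − 0.9822²) = 5.32373
L₀ = γL = 5.32373 × 4.628 = 24.64 m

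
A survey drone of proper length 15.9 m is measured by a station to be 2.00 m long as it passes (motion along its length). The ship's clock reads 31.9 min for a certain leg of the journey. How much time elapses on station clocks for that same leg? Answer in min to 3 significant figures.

Δt ≈ 254 min

Length contraction ⇒ γ = L₀/L = 15.9/2.00 = 7.9500
Time dilation: Δt = γτ₀ = 7.9500 × 31.9 min = 254 min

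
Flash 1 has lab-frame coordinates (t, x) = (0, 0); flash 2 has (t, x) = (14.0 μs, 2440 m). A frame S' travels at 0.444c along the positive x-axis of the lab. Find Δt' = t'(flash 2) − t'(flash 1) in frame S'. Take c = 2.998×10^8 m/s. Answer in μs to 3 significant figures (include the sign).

Δt' ≈ 11.6 μs

γ = 1/√(1 − 0.444²) = 1.1160
Δt' = γ(Δt − vΔx/c²) = 1.1160 × (14.0 μs − 0.444×2440 m / (2.998×10^8 m/s))
= 1.1160 × (10.386 μs) = 11.6 μs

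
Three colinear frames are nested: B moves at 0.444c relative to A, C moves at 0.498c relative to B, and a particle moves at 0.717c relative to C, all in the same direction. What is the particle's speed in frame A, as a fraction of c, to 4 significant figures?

Compose boost 2: (0.498 + 0.444)/(1 + 0.498×0.444) = 0.9420/1.22111 = 0.771428
Compose boost 3: (0.717 + 0.771428)/(1 + 0.717×0.771428) = 1.48843/1.55311 = 0.9584

u ≈ 0.9584c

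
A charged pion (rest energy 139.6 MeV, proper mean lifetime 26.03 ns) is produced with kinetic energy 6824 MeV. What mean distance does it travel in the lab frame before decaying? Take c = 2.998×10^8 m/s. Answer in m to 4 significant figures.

γ = 1 + K/(m₀c²) = 1 + 6824/139.6 = 49.8825
β = √(1 − 1/γ²) = 0.999799
Dilated lifetime: γτ₀ = 49.8825 × 26.03 ns = 1298.44 ns
d = βc·γτ₀ = 0.999799 × (2.998×10^8 m/s) × 1.29844×10^-6 s = 389.2 m

d ≈ 389.2 m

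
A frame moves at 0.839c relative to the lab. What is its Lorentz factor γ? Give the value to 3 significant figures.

γ = 1/√(1 − β²) = 1/√(1 − 0.839²) = 1/√(0.29608) = 1.84

γ ≈ 1.84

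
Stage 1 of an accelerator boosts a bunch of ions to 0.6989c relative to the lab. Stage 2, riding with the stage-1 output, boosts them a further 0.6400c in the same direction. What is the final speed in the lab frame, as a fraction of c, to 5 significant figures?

u ≈ 0.92510c

Compose boost 2: (0.6400 + 0.6989)/(1 + 0.6400×0.6989) = 1.3389/1.447296 = 0.92510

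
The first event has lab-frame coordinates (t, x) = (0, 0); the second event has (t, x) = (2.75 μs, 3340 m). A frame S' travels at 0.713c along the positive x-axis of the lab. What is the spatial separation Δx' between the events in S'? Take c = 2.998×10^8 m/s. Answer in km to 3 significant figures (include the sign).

γ = 1/√(1 − 0.713²) = 1.4262
Δx' = γ(Δx − vΔt) = 1.4262 × (3340 m − 0.713×(2.998×10^8 m/s)×2.75×10^-6 s)
= 1.4262 × (2752.2 m) = 3.93 km

Δx' ≈ 3.93 km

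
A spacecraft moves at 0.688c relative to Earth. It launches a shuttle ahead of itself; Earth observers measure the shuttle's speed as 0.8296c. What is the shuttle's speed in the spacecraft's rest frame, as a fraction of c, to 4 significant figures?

u' ≈ 0.3299c

Inverse velocity addition: u' = (u − v)/(1 − uv/c²)
= (0.8296 − 0.688)/(1 − 0.8296×0.688) = 0.1416/0.429235 = 0.3299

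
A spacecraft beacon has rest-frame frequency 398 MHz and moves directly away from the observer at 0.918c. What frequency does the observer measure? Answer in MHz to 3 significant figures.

Relativistic Doppler: f_obs = f_src √((1−β)/(1+β))
= 398 × √(0.082000/1.9180) = 398 × 0.20677 = 82.3 MHz

f_obs ≈ 82.3 MHz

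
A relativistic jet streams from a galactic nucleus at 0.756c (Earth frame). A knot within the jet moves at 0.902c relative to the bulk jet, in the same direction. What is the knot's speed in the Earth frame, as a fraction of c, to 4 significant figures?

u ≈ 0.9858c

Relativistic velocity addition: u = (u' + v)/(1 + u'v/c²)
= (0.902 + 0.756)/(1 + 0.902×0.756) = 1.658/1.68191 = 0.9858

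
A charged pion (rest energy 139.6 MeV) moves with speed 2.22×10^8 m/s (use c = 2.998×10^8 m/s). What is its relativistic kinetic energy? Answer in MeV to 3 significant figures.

β = v/c = 2.22×10^8 / 2.998×10^8 = 0.74049
γ = 1/√(1 − 0.74049²) = 1.4880
K = (γ − 1)m₀c² = (1.4880 − 1) × 139.6 MeV = 0.48795 × 139.6 MeV = 68.1 MeV

K ≈ 68.1 MeV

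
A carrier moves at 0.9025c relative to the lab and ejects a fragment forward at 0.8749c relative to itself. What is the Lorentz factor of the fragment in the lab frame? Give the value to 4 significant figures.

u_lab = (0.8749 + 0.9025)/(1 + 0.8749×0.9025) = 1.7774/1.789597 = 0.9931844
γ = 1/√(1 − 0.9931844²) = 8.580

γ ≈ 8.580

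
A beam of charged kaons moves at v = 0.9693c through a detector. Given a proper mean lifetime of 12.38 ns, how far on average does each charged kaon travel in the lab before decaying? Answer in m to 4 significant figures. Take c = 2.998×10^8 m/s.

d ≈ 14.63 m

γ = 1/√(1 − 0.9693²) = 4.06701
Dilated lifetime: Δt = γτ₀ = 4.06701 × 12.38 ns = 50.3495 ns
d = vΔt = 0.9693c × 50.3495 ns = 2.90596×10^8 m/s × 5.03495×10^-8 s = 14.63 m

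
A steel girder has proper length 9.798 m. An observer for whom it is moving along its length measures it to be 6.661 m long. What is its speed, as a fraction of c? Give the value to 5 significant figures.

β ≈ 0.73337

γ = L₀/L = 9.798/6.661 = 1.470950
β = √(1 − 1/γ²) = 0.73337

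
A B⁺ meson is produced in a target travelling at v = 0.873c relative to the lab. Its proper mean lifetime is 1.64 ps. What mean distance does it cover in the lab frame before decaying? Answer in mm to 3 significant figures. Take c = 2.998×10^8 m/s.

d ≈ 0.880 mm

γ = 1/√(1 − 0.873²) = 2.0504
Dilated lifetime: Δt = γτ₀ = 2.0504 × 1.64 ps = 3.3626 ps
d = vΔt = 0.873c × 3.3626 ps = 2.6173×10^8 m/s × 3.3626×10^-12 s = 0.880 mm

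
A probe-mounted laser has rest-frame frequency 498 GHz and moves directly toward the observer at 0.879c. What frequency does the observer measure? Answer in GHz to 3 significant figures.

f_obs ≈ 1960 GHz

Relativistic Doppler: f_obs = f_src √((1+β)/(1−β))
= 498 × √(1.8790/0.12100) = 498 × 3.9407 = 1960 GHz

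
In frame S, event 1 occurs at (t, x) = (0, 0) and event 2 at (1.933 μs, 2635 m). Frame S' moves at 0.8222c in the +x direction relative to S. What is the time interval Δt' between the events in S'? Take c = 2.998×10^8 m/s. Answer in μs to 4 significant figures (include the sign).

Δt' ≈ -9.300 μs

γ = 1/√(1 − 0.8222²) = 1.75686
Δt' = γ(Δt − vΔx/c²) = 1.75686 × (1.933 μs − 0.8222×2635 m / (2.998×10^8 m/s))
= 1.75686 × (-5.29347 μs) = -9.300 μs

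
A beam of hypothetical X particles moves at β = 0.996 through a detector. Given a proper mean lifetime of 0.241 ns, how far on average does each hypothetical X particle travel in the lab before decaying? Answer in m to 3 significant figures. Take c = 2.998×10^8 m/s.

d ≈ 0.805 m

γ = 1/√(1 − 0.996²) = 11.192
Dilated lifetime: Δt = γτ₀ = 11.192 × 0.241 ns = 2.6972 ns
d = vΔt = 0.996c × 2.6972 ns = 2.9860×10^8 m/s × 2.6972×10^-9 s = 0.805 m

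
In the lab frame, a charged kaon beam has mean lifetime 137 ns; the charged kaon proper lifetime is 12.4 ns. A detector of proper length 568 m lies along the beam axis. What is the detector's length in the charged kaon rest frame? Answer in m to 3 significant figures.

Time dilation ⇒ γ = Δt/τ₀ = 137/12.4 = 11.048
Length contraction: L = L₀/γ = 568/11.048 = 51.4 m

L ≈ 51.4 m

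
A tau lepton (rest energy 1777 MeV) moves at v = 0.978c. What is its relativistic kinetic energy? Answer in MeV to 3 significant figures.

γ = 1/√(1 − 0.978²) = 4.7938
K = (γ − 1)m₀c² = (4.7938 − 1) × 1777 MeV = 3.7938 × 1777 MeV = 6740 MeV

K ≈ 6740 MeV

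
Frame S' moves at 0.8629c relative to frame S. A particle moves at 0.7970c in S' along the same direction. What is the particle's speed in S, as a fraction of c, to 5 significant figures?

Relativistic velocity addition: u = (u' + v)/(1 + u'v/c²)
= (0.7970 + 0.8629)/(1 + 0.7970×0.8629) = 1.6599/1.687731 = 0.98351

u ≈ 0.98351c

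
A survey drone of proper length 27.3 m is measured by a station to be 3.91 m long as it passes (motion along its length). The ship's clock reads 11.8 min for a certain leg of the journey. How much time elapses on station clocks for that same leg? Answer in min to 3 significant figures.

Δt ≈ 82.4 min

Length contraction ⇒ γ = L₀/L = 27.3/3.91 = 6.9821
Time dilation: Δt = γτ₀ = 6.9821 × 11.8 min = 82.4 min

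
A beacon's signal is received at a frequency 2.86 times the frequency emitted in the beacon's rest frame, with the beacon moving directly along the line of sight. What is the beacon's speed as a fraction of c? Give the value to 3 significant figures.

β ≈ 0.782

f_obs/f_src = √((1+β)/(1−β)) = 2.86  ⇒  (1+β)/(1−β) = 8.1796
β = |1 − D²|/(1 + D²) = |1 − 8.1796|/(1 + 8.1796) = 0.782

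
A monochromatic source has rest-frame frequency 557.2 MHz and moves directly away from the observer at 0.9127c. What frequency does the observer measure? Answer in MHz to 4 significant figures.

Relativistic Doppler: f_obs = f_src √((1−β)/(1+β))
= 557.2 × √(0.0873000/1.91270) = 557.2 × 0.213641 = 119.0 MHz

f_obs ≈ 119.0 MHz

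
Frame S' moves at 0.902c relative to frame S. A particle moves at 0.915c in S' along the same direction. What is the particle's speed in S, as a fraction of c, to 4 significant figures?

Relativistic velocity addition: u = (u' + v)/(1 + u'v/c²)
= (0.915 + 0.902)/(1 + 0.915×0.902) = 1.817/1.82533 = 0.9954

u ≈ 0.9954c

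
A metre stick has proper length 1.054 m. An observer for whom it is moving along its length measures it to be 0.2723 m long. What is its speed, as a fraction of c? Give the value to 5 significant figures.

γ = L₀/L = 1.054/0.2723 = 3.870731
β = √(1 − 1/γ²) = 0.96605

β ≈ 0.96605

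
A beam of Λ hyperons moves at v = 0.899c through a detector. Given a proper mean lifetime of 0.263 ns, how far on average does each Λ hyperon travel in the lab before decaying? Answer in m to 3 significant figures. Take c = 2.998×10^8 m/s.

d ≈ 0.162 m

γ = 1/√(1 − 0.899²) = 2.2834
Dilated lifetime: Δt = γτ₀ = 2.2834 × 0.263 ns = 0.60053 ns
d = vΔt = 0.899c × 0.60053 ns = 2.6952×10^8 m/s × 6.0053×10^-10 s = 0.162 m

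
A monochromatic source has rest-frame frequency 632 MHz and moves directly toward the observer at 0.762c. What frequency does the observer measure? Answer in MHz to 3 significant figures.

f_obs ≈ 1720 MHz

Relativistic Doppler: f_obs = f_src √((1+β)/(1−β))
= 632 × √(1.7620/0.23800) = 632 × 2.7209 = 1720 MHz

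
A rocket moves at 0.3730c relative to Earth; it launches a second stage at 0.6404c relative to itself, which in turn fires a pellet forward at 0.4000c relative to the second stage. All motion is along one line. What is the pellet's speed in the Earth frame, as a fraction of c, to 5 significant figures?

u ≈ 0.91772c

Compose boost 2: (0.6404 + 0.3730)/(1 + 0.6404×0.3730) = 1.0134/1.238869 = 0.8180040
Compose boost 3: (0.4000 + 0.8180040)/(1 + 0.4000×0.8180040) = 1.218004/1.327202 = 0.91772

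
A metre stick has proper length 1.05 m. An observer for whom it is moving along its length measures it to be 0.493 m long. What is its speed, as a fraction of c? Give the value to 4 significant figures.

γ = L₀/L = 1.05/0.493 = 2.12982
β = √(1 − 1/γ²) = 0.8829

β ≈ 0.8829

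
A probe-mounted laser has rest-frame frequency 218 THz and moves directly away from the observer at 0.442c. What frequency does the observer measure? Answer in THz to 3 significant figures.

f_obs ≈ 136 THz

Relativistic Doppler: f_obs = f_src √((1−β)/(1+β))
= 218 × √(0.55800/1.4420) = 218 × 0.62206 = 136 THz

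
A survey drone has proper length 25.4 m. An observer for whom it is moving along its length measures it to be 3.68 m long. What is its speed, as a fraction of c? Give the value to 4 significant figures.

β ≈ 0.9894

γ = L₀/L = 25.4/3.68 = 6.90217
β = √(1 − 1/γ²) = 0.9894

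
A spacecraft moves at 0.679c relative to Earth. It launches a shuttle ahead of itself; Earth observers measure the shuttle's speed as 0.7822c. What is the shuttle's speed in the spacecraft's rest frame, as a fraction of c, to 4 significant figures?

Inverse velocity addition: u' = (u − v)/(1 − uv/c²)
= (0.7822 − 0.679)/(1 − 0.7822×0.679) = 0.1032/0.468886 = 0.2201

u' ≈ 0.2201c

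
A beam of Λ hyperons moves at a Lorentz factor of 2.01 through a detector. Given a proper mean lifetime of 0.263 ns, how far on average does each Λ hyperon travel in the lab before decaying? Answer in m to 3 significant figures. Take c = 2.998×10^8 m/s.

d ≈ 0.137 m

β = √(1 − 1/γ²) = √(1 − 1/2.01²) = 0.86746
Dilated lifetime: Δt = γτ₀ = 2.01 × 0.263 ns = 0.52863 ns
d = vΔt = 0.86746c × 0.52863 ns = 2.6006×10^8 m/s × 5.2863×10^-10 s = 0.137 m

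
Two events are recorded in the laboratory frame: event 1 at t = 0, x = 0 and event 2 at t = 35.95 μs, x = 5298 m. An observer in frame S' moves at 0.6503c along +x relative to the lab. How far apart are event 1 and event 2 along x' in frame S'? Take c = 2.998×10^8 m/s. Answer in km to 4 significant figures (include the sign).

γ = 1/√(1 − 0.6503²) = 1.31635
Δx' = γ(Δx − vΔt) = 1.31635 × (5298 m − 0.6503×(2.998×10^8 m/s)×35.95×10^-6 s)
= 1.31635 × (-1710.81 m) = -2.252 km

Δx' ≈ -2.252 km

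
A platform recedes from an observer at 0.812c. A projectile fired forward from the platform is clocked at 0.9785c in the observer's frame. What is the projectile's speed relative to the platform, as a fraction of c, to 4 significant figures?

u' ≈ 0.8104c

Inverse velocity addition: u' = (u − v)/(1 − uv/c²)
= (0.9785 − 0.812)/(1 − 0.9785×0.812) = 0.1665/0.205458 = 0.8104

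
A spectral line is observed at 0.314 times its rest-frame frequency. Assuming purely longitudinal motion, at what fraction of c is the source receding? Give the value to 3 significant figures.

f_obs/f_src = √((1−β)/(1+β)) = 0.314  ⇒  (1−β)/(1+β) = 0.098596
β = |1 − D²|/(1 + D²) = |1 − 0.098596|/(1 + 0.098596) = 0.821

β ≈ 0.821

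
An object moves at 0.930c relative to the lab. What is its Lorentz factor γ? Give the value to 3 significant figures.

γ ≈ 2.72

γ = 1/√(1 − β²) = 1/√(1 − 0.930²) = 1/√(0.13510) = 2.72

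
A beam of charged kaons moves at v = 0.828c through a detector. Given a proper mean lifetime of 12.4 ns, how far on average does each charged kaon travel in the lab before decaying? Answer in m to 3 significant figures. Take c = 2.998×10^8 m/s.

d ≈ 5.49 m

γ = 1/√(1 − 0.828²) = 1.7834
Dilated lifetime: Δt = γτ₀ = 1.7834 × 12.4 ns = 22.114 ns
d = vΔt = 0.828c × 22.114 ns = 2.4823×10^8 m/s × 2.2114×10^-8 s = 5.49 m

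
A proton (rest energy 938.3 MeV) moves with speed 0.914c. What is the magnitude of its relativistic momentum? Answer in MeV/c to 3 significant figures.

p ≈ 2110 MeV/c

γ = 1/√(1 − 0.914²) = 2.4648
p = γβm₀c = 2.4648 × 0.914 × 938.3 MeV/c = 2110 MeV/c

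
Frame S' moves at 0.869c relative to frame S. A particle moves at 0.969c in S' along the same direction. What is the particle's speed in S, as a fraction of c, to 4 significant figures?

Relativistic velocity addition: u = (u' + v)/(1 + u'v/c²)
= (0.969 + 0.869)/(1 + 0.969×0.869) = 1.838/1.84206 = 0.9978

u ≈ 0.9978c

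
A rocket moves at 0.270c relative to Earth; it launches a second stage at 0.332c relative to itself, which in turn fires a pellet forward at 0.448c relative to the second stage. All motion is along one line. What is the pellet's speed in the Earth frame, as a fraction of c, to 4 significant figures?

Compose boost 2: (0.332 + 0.270)/(1 + 0.332×0.270) = 0.6020/1.08964 = 0.552476
Compose boost 3: (0.448 + 0.552476)/(1 + 0.448×0.552476) = 1.00048/1.24751 = 0.8020

u ≈ 0.8020c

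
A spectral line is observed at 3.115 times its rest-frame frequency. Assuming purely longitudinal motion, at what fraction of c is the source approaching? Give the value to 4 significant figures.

β ≈ 0.8131

f_obs/f_src = √((1+β)/(1−β)) = 3.115  ⇒  (1+β)/(1−β) = 9.70323
β = |1 − D²|/(1 + D²) = |1 − 9.70323|/(1 + 9.70323) = 0.8131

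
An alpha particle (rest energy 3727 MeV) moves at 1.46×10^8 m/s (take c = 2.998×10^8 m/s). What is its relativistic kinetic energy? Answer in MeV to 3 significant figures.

K ≈ 540 MeV

β = v/c = 1.46×10^8 / 2.998×10^8 = 0.48699
γ = 1/√(1 − 0.48699²) = 1.1449
K = (γ − 1)m₀c² = (1.1449 − 1) × 3727 MeV = 0.14494 × 3727 MeV = 540 MeV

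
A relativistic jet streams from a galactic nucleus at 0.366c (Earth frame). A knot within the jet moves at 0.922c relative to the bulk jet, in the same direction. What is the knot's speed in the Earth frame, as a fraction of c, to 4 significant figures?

Relativistic velocity addition: u = (u' + v)/(1 + u'v/c²)
= (0.922 + 0.366)/(1 + 0.922×0.366) = 1.288/1.33745 = 0.9630

u ≈ 0.9630c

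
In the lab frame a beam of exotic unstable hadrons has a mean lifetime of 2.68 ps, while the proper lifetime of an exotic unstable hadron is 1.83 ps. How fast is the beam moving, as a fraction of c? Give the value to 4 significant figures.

γ = Δt/τ₀ = 2.68/1.83 = 1.46448
β = √(1 − 1/γ²) = √(1 − 1/1.46448²) = 0.7306

β ≈ 0.7306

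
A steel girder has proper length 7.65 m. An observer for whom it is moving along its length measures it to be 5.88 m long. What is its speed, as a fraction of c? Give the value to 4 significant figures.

γ = L₀/L = 7.65/5.88 = 1.30102
β = √(1 − 1/γ²) = 0.6397

β ≈ 0.6397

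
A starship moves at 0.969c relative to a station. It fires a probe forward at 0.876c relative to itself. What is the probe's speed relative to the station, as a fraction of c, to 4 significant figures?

Relativistic velocity addition: u = (u' + v)/(1 + u'v/c²)
= (0.876 + 0.969)/(1 + 0.876×0.969) = 1.845/1.84884 = 0.9979

u ≈ 0.9979c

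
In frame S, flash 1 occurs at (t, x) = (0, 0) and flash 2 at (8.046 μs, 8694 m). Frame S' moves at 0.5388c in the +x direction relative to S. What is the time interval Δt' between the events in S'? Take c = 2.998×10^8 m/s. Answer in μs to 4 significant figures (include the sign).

γ = 1/√(1 − 0.5388²) = 1.18704
Δt' = γ(Δt − vΔx/c²) = 1.18704 × (8.046 μs − 0.5388×8694 m / (2.998×10^8 m/s))
= 1.18704 × (-7.57884 μs) = -8.996 μs

Δt' ≈ -8.996 μs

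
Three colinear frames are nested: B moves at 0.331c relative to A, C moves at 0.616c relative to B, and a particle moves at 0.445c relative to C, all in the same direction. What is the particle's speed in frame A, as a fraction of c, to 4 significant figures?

Compose boost 2: (0.616 + 0.331)/(1 + 0.616×0.331) = 0.9470/1.20390 = 0.786613
Compose boost 3: (0.445 + 0.786613)/(1 + 0.445×0.786613) = 1.23161/1.35004 = 0.9123

u ≈ 0.9123c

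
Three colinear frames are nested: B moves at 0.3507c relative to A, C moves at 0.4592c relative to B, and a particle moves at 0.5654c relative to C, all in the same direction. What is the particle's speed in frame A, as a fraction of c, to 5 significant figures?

u ≈ 0.90574c

Compose boost 2: (0.4592 + 0.3507)/(1 + 0.4592×0.3507) = 0.80990/1.161041 = 0.6975634
Compose boost 3: (0.5654 + 0.6975634)/(1 + 0.5654×0.6975634) = 1.262963/1.394402 = 0.90574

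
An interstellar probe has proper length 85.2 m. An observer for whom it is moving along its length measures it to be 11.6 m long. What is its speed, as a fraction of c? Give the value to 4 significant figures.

β ≈ 0.9907

γ = L₀/L = 85.2/11.6 = 7.34483
β = √(1 − 1/γ²) = 0.9907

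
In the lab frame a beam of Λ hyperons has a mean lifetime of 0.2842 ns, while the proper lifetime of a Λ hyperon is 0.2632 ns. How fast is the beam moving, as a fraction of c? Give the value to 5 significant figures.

γ = Δt/τ₀ = 0.2842/0.2632 = 1.079787
β = √(1 − 1/γ²) = √(1 − 1/1.079787²) = 0.37726

β ≈ 0.37726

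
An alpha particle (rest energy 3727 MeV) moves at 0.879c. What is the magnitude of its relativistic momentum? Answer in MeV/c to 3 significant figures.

γ = 1/√(1 − 0.879²) = 2.0972
p = γβm₀c = 2.0972 × 0.879 × 3727 MeV/c = 6870 MeV/c

p ≈ 6870 MeV/c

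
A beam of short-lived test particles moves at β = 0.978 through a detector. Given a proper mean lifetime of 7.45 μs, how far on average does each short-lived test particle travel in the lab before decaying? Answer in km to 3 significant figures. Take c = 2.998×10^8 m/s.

γ = 1/√(1 − 0.978²) = 4.7938
Dilated lifetime: Δt = γτ₀ = 4.7938 × 7.45 μs = 35.713 μs
d = vΔt = 0.978c × 35.713 μs = 2.9320×10^8 m/s × 3.5713×10^-5 s = 10.5 km

d ≈ 10.5 km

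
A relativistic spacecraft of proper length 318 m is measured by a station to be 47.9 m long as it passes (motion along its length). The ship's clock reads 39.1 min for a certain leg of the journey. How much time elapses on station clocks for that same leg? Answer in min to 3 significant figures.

Δt ≈ 260 min

Length contraction ⇒ γ = L₀/L = 318/47.9 = 6.6388
Time dilation: Δt = γτ₀ = 6.6388 × 39.1 min = 260 min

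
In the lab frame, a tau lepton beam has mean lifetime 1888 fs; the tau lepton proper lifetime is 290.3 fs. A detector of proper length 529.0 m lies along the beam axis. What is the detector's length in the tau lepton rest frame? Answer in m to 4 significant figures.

L ≈ 81.34 m

Time dilation ⇒ γ = Δt/τ₀ = 1888/290.3 = 6.50362
Length contraction: L = L₀/γ = 529.0/6.50362 = 81.34 m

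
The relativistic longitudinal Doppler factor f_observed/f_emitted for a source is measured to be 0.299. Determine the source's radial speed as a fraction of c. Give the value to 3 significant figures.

f_obs/f_src = √((1−β)/(1+β)) = 0.299  ⇒  (1−β)/(1+β) = 0.089401
β = |1 − D²|/(1 + D²) = |1 − 0.089401|/(1 + 0.089401) = 0.836

β ≈ 0.836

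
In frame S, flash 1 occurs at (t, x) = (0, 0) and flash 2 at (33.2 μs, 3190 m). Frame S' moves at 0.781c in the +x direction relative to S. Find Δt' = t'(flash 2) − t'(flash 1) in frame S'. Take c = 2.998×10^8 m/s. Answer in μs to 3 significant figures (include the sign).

γ = 1/√(1 − 0.781²) = 1.6012
Δt' = γ(Δt − vΔx/c²) = 1.6012 × (33.2 μs − 0.781×3190 m / (2.998×10^8 m/s))
= 1.6012 × (24.890 μs) = 39.9 μs

Δt' ≈ 39.9 μs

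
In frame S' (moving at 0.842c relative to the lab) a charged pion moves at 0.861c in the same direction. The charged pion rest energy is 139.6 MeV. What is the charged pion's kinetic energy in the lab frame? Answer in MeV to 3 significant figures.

K ≈ 738 MeV

u_lab = (0.861 + 0.842)/(1 + 0.861×0.842) = 0.987268
γ = 1/√(1 − 0.987268²) = 6.2867
K = (γ − 1)m₀c² = (6.2867 − 1) × 139.6 = 5.2867 × 139.6 = 738 MeV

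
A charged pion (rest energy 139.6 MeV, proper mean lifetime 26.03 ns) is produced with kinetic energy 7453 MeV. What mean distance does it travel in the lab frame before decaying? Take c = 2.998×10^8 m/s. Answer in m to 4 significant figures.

d ≈ 424.4 m

γ = 1 + K/(m₀c²) = 1 + 7453/139.6 = 54.3883
β = √(1 − 1/γ²) = 0.999831
Dilated lifetime: γτ₀ = 54.3883 × 26.03 ns = 1415.73 ns
d = βc·γτ₀ = 0.999831 × (2.998×10^8 m/s) × 1.41573×10^-6 s = 424.4 m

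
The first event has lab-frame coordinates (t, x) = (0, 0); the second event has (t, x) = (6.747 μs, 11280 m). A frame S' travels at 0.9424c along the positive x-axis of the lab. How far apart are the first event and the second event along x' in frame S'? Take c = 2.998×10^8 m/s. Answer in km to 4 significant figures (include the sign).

Δx' ≈ 28.02 km

γ = 1/√(1 − 0.9424²) = 2.98964
Δx' = γ(Δx − vΔt) = 2.98964 × (11280 m − 0.9424×(2.998×10^8 m/s)×6.747×10^-6 s)
= 2.98964 × (9373.76 m) = 28.02 km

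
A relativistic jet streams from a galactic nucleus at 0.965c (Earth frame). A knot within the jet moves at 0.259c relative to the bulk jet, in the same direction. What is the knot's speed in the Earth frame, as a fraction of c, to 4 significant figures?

Relativistic velocity addition: u = (u' + v)/(1 + u'v/c²)
= (0.259 + 0.965)/(1 + 0.259×0.965) = 1.224/1.24994 = 0.9793

u ≈ 0.9793c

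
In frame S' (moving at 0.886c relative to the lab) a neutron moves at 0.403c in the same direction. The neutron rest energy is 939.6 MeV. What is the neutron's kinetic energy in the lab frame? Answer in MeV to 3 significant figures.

u_lab = (0.403 + 0.886)/(1 + 0.403×0.886) = 0.949849
γ = 1/√(1 − 0.949849²) = 3.1979
K = (γ − 1)m₀c² = (3.1979 − 1) × 939.6 = 2.1979 × 939.6 = 2070 MeV

K ≈ 2070 MeV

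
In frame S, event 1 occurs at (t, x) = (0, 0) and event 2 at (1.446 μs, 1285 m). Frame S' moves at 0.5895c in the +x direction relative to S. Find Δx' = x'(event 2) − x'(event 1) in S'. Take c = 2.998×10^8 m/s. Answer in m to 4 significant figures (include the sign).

Δx' ≈ 1274 m

γ = 1/√(1 − 0.5895²) = 1.23798
Δx' = γ(Δx − vΔt) = 1.23798 × (1285 m − 0.5895×(2.998×10^8 m/s)×1.446×10^-6 s)
= 1.23798 × (1029.45 m) = 1274 m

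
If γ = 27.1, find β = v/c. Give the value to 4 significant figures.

β = √(1 − 1/γ²) = √(1 − 1/27.1²) = √(0.998638) = 0.9993

β ≈ 0.9993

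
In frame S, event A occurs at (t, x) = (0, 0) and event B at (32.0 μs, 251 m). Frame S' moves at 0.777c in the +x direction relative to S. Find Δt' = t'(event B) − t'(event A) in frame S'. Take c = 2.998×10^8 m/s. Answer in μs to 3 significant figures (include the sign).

Δt' ≈ 49.8 μs

γ = 1/√(1 − 0.777²) = 1.5886
Δt' = γ(Δt − vΔx/c²) = 1.5886 × (32.0 μs − 0.777×251 m / (2.998×10^8 m/s))
= 1.5886 × (31.349 μs) = 49.8 μs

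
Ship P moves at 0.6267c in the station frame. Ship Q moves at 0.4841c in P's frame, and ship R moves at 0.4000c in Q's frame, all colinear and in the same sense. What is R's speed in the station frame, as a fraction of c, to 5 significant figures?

Compose boost 2: (0.4841 + 0.6267)/(1 + 0.4841×0.6267) = 1.1108/1.303385 = 0.8522421
Compose boost 3: (0.4000 + 0.8522421)/(1 + 0.4000×0.8522421) = 1.252242/1.340897 = 0.93388

u ≈ 0.93388c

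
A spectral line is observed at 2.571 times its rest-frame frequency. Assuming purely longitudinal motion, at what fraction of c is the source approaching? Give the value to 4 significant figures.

β ≈ 0.7372

f_obs/f_src = √((1+β)/(1−β)) = 2.571  ⇒  (1+β)/(1−β) = 6.61004
β = |1 − D²|/(1 + D²) = |1 − 6.61004|/(1 + 6.61004) = 0.7372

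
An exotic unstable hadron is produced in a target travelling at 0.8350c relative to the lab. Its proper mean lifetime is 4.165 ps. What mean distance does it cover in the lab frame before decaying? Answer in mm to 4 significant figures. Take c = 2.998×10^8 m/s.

d ≈ 1.895 mm

γ = 1/√(1 − 0.8350²) = 1.81736
Dilated lifetime: Δt = γτ₀ = 1.81736 × 4.165 ps = 7.56929 ps
d = vΔt = 0.8350c × 7.56929 ps = 2.50333×10^8 m/s × 7.56929×10^-12 s = 1.895 mm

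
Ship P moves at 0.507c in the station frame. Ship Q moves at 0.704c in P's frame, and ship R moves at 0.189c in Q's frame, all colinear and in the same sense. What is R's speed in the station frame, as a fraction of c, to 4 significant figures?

u ≈ 0.9254c

Compose boost 2: (0.704 + 0.507)/(1 + 0.704×0.507) = 1.211/1.35693 = 0.892457
Compose boost 3: (0.189 + 0.892457)/(1 + 0.189×0.892457) = 1.08146/1.16867 = 0.9254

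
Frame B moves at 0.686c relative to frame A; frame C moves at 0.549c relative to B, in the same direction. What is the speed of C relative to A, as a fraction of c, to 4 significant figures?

Compose boost 2: (0.549 + 0.686)/(1 + 0.549×0.686) = 1.235/1.37661 = 0.8971

u ≈ 0.8971c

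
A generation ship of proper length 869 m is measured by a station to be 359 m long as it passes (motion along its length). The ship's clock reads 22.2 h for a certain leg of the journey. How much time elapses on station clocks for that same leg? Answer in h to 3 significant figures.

Δt ≈ 53.7 h

Length contraction ⇒ γ = L₀/L = 869/359 = 2.4206
Time dilation: Δt = γτ₀ = 2.4206 × 22.2 h = 53.7 h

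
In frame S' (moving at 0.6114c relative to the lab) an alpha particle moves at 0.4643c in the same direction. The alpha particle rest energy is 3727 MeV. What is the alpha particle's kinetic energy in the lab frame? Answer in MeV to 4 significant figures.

K ≈ 3100 MeV

u_lab = (0.4643 + 0.6114)/(1 + 0.4643×0.6114) = 0.8378554
γ = 1/√(1 − 0.8378554²) = 1.83186
K = (γ − 1)m₀c² = (1.83186 − 1) × 3727 = 0.831864 × 3727 = 3100 MeV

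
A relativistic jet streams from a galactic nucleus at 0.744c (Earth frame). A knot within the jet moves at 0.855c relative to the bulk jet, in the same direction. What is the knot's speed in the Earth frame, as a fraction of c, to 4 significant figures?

Relativistic velocity addition: u = (u' + v)/(1 + u'v/c²)
= (0.855 + 0.744)/(1 + 0.855×0.744) = 1.599/1.63612 = 0.9773

u ≈ 0.9773c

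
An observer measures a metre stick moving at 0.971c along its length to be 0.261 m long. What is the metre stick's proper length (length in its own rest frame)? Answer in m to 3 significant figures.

γ = 1/√(1 − 0.971²) = 4.1827
L₀ = γL = 4.1827 × 0.261 = 1.09 m

L₀ ≈ 1.09 m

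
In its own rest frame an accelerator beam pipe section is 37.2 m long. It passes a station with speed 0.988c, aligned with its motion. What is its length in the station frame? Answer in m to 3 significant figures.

L ≈ 5.75 m

γ = 1/√(1 − 0.988²) = 6.4744
Length contraction: L = L₀/γ = 37.2/6.4744 = 5.75 m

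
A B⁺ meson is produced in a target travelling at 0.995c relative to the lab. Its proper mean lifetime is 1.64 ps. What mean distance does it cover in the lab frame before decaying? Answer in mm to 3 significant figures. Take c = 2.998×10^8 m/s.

γ = 1/√(1 − 0.995²) = 10.013
Dilated lifetime: Δt = γτ₀ = 10.013 × 1.64 ps = 16.421 ps
d = vΔt = 0.995c × 16.421 ps = 2.9830×10^8 m/s × 1.6421×10^-11 s = 4.90 mm

d ≈ 4.90 mm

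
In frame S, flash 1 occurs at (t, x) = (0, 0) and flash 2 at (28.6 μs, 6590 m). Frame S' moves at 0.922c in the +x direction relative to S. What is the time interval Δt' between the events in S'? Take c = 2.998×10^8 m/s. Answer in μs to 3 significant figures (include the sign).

γ = 1/√(1 − 0.922²) = 2.5827
Δt' = γ(Δt − vΔx/c²) = 2.5827 × (28.6 μs − 0.922×6590 m / (2.998×10^8 m/s))
= 2.5827 × (8.3332 μs) = 21.5 μs

Δt' ≈ 21.5 μs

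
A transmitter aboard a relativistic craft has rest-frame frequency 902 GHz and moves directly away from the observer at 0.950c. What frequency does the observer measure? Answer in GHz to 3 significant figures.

f_obs ≈ 144 GHz

Relativistic Doppler: f_obs = f_src √((1−β)/(1+β))
= 902 × √(0.050000/1.9500) = 902 × 0.16013 = 144 GHz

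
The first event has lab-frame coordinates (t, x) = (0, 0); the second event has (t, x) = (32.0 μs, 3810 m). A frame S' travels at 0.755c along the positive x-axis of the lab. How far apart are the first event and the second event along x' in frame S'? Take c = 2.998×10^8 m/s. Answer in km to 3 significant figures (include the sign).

γ = 1/√(1 − 0.755²) = 1.5250
Δx' = γ(Δx − vΔt) = 1.5250 × (3810 m − 0.755×(2.998×10^8 m/s)×32.0×10^-6 s)
= 1.5250 × (-3433.2 m) = -5.24 km

Δx' ≈ -5.24 km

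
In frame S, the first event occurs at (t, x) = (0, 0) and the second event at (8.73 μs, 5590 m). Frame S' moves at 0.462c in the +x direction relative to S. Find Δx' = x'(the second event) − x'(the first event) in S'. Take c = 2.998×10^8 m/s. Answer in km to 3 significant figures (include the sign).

Δx' ≈ 4.94 km

γ = 1/√(1 − 0.462²) = 1.1275
Δx' = γ(Δx − vΔt) = 1.1275 × (5590 m − 0.462×(2.998×10^8 m/s)×8.73×10^-6 s)
= 1.1275 × (4380.8 m) = 4.94 km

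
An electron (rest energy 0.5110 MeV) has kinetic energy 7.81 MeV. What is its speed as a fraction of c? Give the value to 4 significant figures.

γ = 1 + K/(m₀c²) = 1 + 7.81/0.5110 = 16.2838
β = √(1 − 1/γ²) = 0.9981

β ≈ 0.9981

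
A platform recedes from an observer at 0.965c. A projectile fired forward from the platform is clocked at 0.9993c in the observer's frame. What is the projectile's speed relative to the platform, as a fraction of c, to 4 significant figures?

Inverse velocity addition: u' = (u − v)/(1 − uv/c²)
= (0.9993 − 0.965)/(1 − 0.9993×0.965) = 0.03430/0.0356755 = 0.9614

u' ≈ 0.9614c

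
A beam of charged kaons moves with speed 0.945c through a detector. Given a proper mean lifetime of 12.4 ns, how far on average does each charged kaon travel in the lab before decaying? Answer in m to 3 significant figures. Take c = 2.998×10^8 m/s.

γ = 1/√(1 − 0.945²) = 3.0574
Dilated lifetime: Δt = γτ₀ = 3.0574 × 12.4 ns = 37.912 ns
d = vΔt = 0.945c × 37.912 ns = 2.8331×10^8 m/s × 3.7912×10^-8 s = 10.7 m

d ≈ 10.7 m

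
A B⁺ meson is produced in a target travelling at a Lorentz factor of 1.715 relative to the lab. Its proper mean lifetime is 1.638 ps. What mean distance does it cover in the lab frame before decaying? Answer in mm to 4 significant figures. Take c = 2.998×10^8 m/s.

β = √(1 − 1/γ²) = √(1 − 1/1.715²) = 0.812407
Dilated lifetime: Δt = γτ₀ = 1.715 × 1.638 ps = 2.80917 ps
d = vΔt = 0.812407c × 2.80917 ps = 2.43560×10^8 m/s × 2.80917×10^-12 s = 0.6842 mm

d ≈ 0.6842 mm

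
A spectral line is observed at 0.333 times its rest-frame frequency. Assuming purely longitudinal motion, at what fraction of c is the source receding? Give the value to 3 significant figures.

β ≈ 0.800

f_obs/f_src = √((1−β)/(1+β)) = 0.333  ⇒  (1−β)/(1+β) = 0.11089
β = |1 − D²|/(1 + D²) = |1 − 0.11089|/(1 + 0.11089) = 0.800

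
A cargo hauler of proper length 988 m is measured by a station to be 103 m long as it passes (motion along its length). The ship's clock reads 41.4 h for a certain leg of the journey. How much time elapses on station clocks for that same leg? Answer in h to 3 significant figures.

Length contraction ⇒ γ = L₀/L = 988/103 = 9.5922
Time dilation: Δt = γτ₀ = 9.5922 × 41.4 h = 397 h

Δt ≈ 397 h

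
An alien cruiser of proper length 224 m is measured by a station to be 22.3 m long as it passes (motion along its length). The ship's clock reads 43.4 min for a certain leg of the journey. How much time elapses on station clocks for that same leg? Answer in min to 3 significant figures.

Length contraction ⇒ γ = L₀/L = 224/22.3 = 10.045
Time dilation: Δt = γτ₀ = 10.045 × 43.4 min = 436 min

Δt ≈ 436 min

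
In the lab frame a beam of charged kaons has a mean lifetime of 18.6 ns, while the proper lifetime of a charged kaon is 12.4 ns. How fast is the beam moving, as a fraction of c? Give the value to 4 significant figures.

β ≈ 0.7454

γ = Δt/τ₀ = 18.6/12.4 = 1.50000
β = √(1 − 1/γ²) = √(1 − 1/1.50000²) = 0.7454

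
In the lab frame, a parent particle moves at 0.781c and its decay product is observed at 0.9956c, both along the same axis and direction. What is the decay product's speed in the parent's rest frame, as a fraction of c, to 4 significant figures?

Inverse velocity addition: u' = (u − v)/(1 − uv/c²)
= (0.9956 − 0.781)/(1 − 0.9956×0.781) = 0.2146/0.222436 = 0.9648

u' ≈ 0.9648c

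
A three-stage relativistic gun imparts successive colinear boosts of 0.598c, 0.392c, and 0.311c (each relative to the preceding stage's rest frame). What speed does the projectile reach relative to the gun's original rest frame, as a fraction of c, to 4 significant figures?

u ≈ 0.8908c

Compose boost 2: (0.392 + 0.598)/(1 + 0.392×0.598) = 0.9900/1.23442 = 0.801999
Compose boost 3: (0.311 + 0.801999)/(1 + 0.311×0.801999) = 1.11300/1.24942 = 0.8908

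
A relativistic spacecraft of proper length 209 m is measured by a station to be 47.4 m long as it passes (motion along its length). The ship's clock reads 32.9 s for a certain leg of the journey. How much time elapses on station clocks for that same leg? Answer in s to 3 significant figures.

Length contraction ⇒ γ = L₀/L = 209/47.4 = 4.4093
Time dilation: Δt = γτ₀ = 4.4093 × 32.9 s = 145 s

Δt ≈ 145 s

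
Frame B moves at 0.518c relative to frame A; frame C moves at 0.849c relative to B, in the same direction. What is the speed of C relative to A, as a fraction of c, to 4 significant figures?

Compose boost 2: (0.849 + 0.518)/(1 + 0.849×0.518) = 1.367/1.43978 = 0.9494

u ≈ 0.9494c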